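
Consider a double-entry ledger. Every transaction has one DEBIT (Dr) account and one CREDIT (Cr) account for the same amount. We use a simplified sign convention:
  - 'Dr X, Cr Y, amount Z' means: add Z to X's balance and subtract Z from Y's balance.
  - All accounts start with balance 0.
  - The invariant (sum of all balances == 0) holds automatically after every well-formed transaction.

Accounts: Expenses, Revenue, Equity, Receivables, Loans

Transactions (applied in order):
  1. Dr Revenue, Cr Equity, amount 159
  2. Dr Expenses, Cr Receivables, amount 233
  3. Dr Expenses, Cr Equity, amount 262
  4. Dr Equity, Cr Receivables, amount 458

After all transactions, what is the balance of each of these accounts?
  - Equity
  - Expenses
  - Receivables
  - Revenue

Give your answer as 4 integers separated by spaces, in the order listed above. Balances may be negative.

After txn 1 (Dr Revenue, Cr Equity, amount 159): Equity=-159 Revenue=159
After txn 2 (Dr Expenses, Cr Receivables, amount 233): Equity=-159 Expenses=233 Receivables=-233 Revenue=159
After txn 3 (Dr Expenses, Cr Equity, amount 262): Equity=-421 Expenses=495 Receivables=-233 Revenue=159
After txn 4 (Dr Equity, Cr Receivables, amount 458): Equity=37 Expenses=495 Receivables=-691 Revenue=159

Answer: 37 495 -691 159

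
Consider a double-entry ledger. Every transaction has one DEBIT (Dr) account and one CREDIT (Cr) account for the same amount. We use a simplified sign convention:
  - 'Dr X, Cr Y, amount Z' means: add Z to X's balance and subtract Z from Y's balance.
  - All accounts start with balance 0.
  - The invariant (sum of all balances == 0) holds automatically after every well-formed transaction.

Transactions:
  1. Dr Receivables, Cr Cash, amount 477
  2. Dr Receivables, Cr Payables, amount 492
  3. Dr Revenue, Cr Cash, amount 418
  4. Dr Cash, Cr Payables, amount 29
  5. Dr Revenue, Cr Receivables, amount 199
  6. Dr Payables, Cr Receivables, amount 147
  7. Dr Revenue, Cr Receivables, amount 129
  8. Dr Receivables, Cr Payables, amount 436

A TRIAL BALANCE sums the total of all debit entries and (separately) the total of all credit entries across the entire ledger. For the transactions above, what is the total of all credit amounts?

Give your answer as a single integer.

Txn 1: credit+=477
Txn 2: credit+=492
Txn 3: credit+=418
Txn 4: credit+=29
Txn 5: credit+=199
Txn 6: credit+=147
Txn 7: credit+=129
Txn 8: credit+=436
Total credits = 2327

Answer: 2327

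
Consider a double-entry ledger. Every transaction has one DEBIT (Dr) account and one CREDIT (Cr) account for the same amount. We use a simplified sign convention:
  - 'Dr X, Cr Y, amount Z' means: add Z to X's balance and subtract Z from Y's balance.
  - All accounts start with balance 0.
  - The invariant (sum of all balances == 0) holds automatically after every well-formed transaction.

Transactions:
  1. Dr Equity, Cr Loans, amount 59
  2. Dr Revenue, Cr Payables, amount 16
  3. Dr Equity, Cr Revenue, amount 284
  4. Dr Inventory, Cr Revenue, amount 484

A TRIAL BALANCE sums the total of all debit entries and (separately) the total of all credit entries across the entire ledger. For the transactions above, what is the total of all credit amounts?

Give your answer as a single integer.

Answer: 843

Derivation:
Txn 1: credit+=59
Txn 2: credit+=16
Txn 3: credit+=284
Txn 4: credit+=484
Total credits = 843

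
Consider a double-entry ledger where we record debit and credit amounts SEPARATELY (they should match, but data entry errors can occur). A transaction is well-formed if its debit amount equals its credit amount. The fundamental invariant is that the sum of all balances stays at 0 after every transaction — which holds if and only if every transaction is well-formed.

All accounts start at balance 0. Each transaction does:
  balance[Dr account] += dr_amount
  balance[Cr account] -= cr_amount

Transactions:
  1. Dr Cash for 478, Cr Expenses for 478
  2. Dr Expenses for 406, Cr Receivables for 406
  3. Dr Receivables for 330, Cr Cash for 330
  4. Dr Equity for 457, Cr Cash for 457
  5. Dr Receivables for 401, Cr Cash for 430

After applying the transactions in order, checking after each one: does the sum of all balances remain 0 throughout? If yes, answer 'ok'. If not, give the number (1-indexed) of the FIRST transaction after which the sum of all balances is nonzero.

Answer: 5

Derivation:
After txn 1: dr=478 cr=478 sum_balances=0
After txn 2: dr=406 cr=406 sum_balances=0
After txn 3: dr=330 cr=330 sum_balances=0
After txn 4: dr=457 cr=457 sum_balances=0
After txn 5: dr=401 cr=430 sum_balances=-29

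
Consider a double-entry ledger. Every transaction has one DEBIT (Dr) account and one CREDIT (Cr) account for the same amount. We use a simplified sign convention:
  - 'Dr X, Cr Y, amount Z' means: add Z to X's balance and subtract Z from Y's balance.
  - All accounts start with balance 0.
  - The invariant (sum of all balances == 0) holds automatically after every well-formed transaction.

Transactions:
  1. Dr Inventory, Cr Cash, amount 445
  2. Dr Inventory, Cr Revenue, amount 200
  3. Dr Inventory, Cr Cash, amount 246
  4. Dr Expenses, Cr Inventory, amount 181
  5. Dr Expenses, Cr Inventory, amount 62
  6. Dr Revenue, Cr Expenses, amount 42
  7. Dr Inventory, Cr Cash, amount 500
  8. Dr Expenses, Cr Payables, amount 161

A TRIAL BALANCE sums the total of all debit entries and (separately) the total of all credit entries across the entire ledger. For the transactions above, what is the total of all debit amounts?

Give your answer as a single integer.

Txn 1: debit+=445
Txn 2: debit+=200
Txn 3: debit+=246
Txn 4: debit+=181
Txn 5: debit+=62
Txn 6: debit+=42
Txn 7: debit+=500
Txn 8: debit+=161
Total debits = 1837

Answer: 1837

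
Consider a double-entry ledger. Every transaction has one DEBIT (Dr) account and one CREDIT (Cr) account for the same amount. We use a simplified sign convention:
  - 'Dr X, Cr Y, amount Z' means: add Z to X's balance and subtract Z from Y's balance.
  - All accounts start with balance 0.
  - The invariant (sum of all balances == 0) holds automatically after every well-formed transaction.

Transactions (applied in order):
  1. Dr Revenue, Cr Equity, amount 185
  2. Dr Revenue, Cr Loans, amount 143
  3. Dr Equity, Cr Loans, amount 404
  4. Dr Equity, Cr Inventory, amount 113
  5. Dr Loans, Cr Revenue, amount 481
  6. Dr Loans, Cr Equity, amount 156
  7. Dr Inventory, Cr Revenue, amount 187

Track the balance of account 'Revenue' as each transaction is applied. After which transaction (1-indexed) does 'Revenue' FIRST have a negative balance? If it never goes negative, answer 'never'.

Answer: 5

Derivation:
After txn 1: Revenue=185
After txn 2: Revenue=328
After txn 3: Revenue=328
After txn 4: Revenue=328
After txn 5: Revenue=-153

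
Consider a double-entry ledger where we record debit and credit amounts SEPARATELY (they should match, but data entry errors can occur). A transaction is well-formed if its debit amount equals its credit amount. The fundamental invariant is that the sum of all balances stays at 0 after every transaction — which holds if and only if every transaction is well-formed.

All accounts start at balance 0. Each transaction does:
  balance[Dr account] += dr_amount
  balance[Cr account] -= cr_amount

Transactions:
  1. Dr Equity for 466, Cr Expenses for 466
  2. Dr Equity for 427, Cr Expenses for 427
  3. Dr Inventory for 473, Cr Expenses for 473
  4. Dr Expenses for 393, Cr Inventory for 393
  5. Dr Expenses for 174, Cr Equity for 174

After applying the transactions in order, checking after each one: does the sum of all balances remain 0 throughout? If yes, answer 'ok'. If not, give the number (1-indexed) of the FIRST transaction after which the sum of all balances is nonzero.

Answer: ok

Derivation:
After txn 1: dr=466 cr=466 sum_balances=0
After txn 2: dr=427 cr=427 sum_balances=0
After txn 3: dr=473 cr=473 sum_balances=0
After txn 4: dr=393 cr=393 sum_balances=0
After txn 5: dr=174 cr=174 sum_balances=0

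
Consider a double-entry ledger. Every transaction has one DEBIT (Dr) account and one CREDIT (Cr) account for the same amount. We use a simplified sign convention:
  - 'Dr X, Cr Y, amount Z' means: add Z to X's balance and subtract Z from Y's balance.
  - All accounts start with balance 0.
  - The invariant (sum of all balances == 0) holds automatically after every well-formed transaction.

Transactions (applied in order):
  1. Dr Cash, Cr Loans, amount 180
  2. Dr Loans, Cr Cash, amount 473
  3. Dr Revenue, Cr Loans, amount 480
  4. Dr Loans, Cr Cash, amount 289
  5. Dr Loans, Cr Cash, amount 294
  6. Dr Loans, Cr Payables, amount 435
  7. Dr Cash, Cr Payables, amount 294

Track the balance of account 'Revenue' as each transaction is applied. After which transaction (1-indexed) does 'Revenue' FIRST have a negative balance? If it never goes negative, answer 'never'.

After txn 1: Revenue=0
After txn 2: Revenue=0
After txn 3: Revenue=480
After txn 4: Revenue=480
After txn 5: Revenue=480
After txn 6: Revenue=480
After txn 7: Revenue=480

Answer: never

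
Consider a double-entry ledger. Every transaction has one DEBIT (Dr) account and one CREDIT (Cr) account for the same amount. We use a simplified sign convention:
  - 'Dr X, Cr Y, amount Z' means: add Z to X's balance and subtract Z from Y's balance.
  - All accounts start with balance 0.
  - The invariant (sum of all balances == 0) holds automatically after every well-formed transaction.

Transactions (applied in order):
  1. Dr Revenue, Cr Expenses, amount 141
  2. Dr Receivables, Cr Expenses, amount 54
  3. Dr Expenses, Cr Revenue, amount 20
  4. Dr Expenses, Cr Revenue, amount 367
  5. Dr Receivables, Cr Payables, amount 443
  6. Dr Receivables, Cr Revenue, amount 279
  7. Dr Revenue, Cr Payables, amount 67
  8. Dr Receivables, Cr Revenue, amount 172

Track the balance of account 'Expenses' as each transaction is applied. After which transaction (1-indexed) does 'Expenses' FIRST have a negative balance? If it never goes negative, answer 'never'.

After txn 1: Expenses=-141

Answer: 1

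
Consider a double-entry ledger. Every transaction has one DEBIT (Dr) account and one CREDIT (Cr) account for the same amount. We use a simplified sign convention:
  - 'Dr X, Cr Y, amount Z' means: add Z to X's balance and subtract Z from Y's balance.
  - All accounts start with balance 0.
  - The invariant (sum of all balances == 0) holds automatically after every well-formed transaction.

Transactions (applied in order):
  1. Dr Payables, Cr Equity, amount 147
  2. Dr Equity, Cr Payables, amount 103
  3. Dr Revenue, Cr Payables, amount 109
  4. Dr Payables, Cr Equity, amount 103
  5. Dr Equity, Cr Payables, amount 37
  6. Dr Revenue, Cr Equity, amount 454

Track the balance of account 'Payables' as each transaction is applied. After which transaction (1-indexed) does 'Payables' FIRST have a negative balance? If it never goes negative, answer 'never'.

Answer: 3

Derivation:
After txn 1: Payables=147
After txn 2: Payables=44
After txn 3: Payables=-65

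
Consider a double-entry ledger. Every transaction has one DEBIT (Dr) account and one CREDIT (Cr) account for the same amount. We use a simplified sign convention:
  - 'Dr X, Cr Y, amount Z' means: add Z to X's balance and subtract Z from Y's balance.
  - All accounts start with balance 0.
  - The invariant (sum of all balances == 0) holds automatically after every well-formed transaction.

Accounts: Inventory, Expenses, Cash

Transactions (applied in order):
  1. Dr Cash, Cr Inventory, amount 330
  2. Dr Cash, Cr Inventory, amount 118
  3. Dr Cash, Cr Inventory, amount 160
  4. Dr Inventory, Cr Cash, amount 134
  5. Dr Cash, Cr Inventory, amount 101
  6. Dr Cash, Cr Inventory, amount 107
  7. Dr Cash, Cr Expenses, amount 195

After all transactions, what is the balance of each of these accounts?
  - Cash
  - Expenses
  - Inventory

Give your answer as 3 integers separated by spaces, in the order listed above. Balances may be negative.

After txn 1 (Dr Cash, Cr Inventory, amount 330): Cash=330 Inventory=-330
After txn 2 (Dr Cash, Cr Inventory, amount 118): Cash=448 Inventory=-448
After txn 3 (Dr Cash, Cr Inventory, amount 160): Cash=608 Inventory=-608
After txn 4 (Dr Inventory, Cr Cash, amount 134): Cash=474 Inventory=-474
After txn 5 (Dr Cash, Cr Inventory, amount 101): Cash=575 Inventory=-575
After txn 6 (Dr Cash, Cr Inventory, amount 107): Cash=682 Inventory=-682
After txn 7 (Dr Cash, Cr Expenses, amount 195): Cash=877 Expenses=-195 Inventory=-682

Answer: 877 -195 -682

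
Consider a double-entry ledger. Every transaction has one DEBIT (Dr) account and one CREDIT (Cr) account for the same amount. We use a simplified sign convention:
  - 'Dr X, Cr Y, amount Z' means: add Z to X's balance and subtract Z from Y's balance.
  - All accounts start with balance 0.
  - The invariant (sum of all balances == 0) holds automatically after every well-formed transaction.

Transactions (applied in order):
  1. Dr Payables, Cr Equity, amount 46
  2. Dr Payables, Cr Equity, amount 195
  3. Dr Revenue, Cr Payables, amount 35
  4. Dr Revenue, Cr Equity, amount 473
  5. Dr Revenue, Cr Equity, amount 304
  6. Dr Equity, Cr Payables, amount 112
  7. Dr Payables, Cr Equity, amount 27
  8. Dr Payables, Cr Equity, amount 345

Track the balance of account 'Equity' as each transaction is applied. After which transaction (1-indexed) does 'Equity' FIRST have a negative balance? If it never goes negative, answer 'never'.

After txn 1: Equity=-46

Answer: 1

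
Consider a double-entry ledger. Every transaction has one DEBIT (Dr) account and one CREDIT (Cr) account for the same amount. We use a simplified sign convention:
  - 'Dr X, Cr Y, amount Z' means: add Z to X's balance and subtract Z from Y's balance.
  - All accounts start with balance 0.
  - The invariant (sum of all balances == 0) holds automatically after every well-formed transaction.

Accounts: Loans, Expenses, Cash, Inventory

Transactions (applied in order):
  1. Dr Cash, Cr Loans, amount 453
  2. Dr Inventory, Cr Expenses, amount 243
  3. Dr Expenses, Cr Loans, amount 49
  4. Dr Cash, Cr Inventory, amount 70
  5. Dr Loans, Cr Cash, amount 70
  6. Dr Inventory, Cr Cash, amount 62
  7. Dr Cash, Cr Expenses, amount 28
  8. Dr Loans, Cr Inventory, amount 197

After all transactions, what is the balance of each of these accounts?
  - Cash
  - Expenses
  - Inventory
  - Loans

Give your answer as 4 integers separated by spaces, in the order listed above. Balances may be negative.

Answer: 419 -222 38 -235

Derivation:
After txn 1 (Dr Cash, Cr Loans, amount 453): Cash=453 Loans=-453
After txn 2 (Dr Inventory, Cr Expenses, amount 243): Cash=453 Expenses=-243 Inventory=243 Loans=-453
After txn 3 (Dr Expenses, Cr Loans, amount 49): Cash=453 Expenses=-194 Inventory=243 Loans=-502
After txn 4 (Dr Cash, Cr Inventory, amount 70): Cash=523 Expenses=-194 Inventory=173 Loans=-502
After txn 5 (Dr Loans, Cr Cash, amount 70): Cash=453 Expenses=-194 Inventory=173 Loans=-432
After txn 6 (Dr Inventory, Cr Cash, amount 62): Cash=391 Expenses=-194 Inventory=235 Loans=-432
After txn 7 (Dr Cash, Cr Expenses, amount 28): Cash=419 Expenses=-222 Inventory=235 Loans=-432
After txn 8 (Dr Loans, Cr Inventory, amount 197): Cash=419 Expenses=-222 Inventory=38 Loans=-235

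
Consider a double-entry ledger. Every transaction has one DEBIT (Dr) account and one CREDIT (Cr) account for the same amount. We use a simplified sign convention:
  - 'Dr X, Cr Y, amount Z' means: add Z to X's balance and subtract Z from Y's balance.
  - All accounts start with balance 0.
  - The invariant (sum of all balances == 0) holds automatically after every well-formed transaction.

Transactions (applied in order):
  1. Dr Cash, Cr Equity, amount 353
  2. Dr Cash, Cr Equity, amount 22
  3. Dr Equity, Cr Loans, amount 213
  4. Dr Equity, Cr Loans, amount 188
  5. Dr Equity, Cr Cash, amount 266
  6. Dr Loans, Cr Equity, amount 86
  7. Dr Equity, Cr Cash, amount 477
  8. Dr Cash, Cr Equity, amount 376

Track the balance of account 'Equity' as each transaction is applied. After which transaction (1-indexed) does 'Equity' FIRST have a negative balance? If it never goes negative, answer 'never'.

Answer: 1

Derivation:
After txn 1: Equity=-353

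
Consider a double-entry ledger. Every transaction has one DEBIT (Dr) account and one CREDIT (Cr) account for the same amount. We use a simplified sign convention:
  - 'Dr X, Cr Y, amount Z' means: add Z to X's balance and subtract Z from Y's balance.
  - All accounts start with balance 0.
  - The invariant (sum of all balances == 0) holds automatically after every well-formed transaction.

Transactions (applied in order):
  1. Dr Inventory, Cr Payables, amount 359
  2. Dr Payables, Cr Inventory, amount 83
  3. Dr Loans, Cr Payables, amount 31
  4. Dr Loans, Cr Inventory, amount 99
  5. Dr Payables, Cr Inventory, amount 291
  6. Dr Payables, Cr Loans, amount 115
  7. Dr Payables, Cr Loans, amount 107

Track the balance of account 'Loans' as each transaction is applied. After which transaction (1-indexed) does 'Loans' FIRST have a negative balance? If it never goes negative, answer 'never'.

Answer: 7

Derivation:
After txn 1: Loans=0
After txn 2: Loans=0
After txn 3: Loans=31
After txn 4: Loans=130
After txn 5: Loans=130
After txn 6: Loans=15
After txn 7: Loans=-92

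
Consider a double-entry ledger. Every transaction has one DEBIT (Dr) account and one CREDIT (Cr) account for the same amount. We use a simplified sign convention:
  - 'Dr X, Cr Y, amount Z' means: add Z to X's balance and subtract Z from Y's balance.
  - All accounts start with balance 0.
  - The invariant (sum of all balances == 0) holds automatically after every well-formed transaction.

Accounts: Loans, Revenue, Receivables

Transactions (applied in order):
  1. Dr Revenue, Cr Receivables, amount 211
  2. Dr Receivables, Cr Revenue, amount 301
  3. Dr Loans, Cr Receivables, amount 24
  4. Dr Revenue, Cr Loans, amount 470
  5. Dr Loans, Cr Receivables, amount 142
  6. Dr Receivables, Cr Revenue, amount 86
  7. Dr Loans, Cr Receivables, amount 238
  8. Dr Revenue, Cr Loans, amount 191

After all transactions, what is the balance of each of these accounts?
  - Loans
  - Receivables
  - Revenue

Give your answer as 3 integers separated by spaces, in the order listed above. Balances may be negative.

After txn 1 (Dr Revenue, Cr Receivables, amount 211): Receivables=-211 Revenue=211
After txn 2 (Dr Receivables, Cr Revenue, amount 301): Receivables=90 Revenue=-90
After txn 3 (Dr Loans, Cr Receivables, amount 24): Loans=24 Receivables=66 Revenue=-90
After txn 4 (Dr Revenue, Cr Loans, amount 470): Loans=-446 Receivables=66 Revenue=380
After txn 5 (Dr Loans, Cr Receivables, amount 142): Loans=-304 Receivables=-76 Revenue=380
After txn 6 (Dr Receivables, Cr Revenue, amount 86): Loans=-304 Receivables=10 Revenue=294
After txn 7 (Dr Loans, Cr Receivables, amount 238): Loans=-66 Receivables=-228 Revenue=294
After txn 8 (Dr Revenue, Cr Loans, amount 191): Loans=-257 Receivables=-228 Revenue=485

Answer: -257 -228 485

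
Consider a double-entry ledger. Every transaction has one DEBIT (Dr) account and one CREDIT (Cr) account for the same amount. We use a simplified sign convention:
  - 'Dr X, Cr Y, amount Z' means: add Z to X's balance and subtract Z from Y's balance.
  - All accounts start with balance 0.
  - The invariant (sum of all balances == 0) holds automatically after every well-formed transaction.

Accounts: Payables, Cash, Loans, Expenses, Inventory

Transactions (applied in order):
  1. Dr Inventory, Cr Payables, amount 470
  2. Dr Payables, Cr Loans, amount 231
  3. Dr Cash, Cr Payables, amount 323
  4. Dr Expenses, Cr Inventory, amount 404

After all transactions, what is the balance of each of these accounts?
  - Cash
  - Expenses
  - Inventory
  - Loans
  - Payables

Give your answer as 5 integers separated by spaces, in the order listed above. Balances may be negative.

After txn 1 (Dr Inventory, Cr Payables, amount 470): Inventory=470 Payables=-470
After txn 2 (Dr Payables, Cr Loans, amount 231): Inventory=470 Loans=-231 Payables=-239
After txn 3 (Dr Cash, Cr Payables, amount 323): Cash=323 Inventory=470 Loans=-231 Payables=-562
After txn 4 (Dr Expenses, Cr Inventory, amount 404): Cash=323 Expenses=404 Inventory=66 Loans=-231 Payables=-562

Answer: 323 404 66 -231 -562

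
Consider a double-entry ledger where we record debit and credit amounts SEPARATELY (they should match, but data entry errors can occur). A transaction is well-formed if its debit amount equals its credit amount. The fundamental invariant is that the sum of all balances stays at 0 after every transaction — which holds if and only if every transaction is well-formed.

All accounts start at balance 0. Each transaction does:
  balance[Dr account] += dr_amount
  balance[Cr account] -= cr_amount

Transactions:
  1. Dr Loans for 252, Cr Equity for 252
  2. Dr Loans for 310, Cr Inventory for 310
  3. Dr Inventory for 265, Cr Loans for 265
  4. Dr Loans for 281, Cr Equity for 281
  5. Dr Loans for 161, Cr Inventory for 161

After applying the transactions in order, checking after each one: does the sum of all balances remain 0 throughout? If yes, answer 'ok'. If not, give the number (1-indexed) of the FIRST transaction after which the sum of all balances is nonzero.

After txn 1: dr=252 cr=252 sum_balances=0
After txn 2: dr=310 cr=310 sum_balances=0
After txn 3: dr=265 cr=265 sum_balances=0
After txn 4: dr=281 cr=281 sum_balances=0
After txn 5: dr=161 cr=161 sum_balances=0

Answer: ok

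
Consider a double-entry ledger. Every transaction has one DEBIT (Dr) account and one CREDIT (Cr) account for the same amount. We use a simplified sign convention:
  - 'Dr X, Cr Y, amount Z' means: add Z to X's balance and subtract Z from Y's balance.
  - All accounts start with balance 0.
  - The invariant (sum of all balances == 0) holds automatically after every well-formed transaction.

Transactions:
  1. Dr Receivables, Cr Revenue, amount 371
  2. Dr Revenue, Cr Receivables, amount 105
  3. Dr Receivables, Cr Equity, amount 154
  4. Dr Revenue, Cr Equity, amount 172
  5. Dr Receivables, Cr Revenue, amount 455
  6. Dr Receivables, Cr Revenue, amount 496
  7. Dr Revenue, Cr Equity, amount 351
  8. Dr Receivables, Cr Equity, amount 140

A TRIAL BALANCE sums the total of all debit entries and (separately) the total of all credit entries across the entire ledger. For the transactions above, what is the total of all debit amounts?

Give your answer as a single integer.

Answer: 2244

Derivation:
Txn 1: debit+=371
Txn 2: debit+=105
Txn 3: debit+=154
Txn 4: debit+=172
Txn 5: debit+=455
Txn 6: debit+=496
Txn 7: debit+=351
Txn 8: debit+=140
Total debits = 2244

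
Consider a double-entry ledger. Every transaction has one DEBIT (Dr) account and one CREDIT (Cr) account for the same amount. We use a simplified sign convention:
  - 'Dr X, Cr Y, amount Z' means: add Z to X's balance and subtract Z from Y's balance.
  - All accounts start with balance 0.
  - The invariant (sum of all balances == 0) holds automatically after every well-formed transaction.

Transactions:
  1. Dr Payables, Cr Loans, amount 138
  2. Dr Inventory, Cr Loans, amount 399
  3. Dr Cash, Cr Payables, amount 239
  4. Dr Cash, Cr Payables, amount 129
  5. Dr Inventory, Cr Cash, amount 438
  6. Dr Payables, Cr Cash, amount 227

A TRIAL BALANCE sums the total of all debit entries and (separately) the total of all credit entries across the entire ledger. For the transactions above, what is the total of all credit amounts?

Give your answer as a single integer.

Txn 1: credit+=138
Txn 2: credit+=399
Txn 3: credit+=239
Txn 4: credit+=129
Txn 5: credit+=438
Txn 6: credit+=227
Total credits = 1570

Answer: 1570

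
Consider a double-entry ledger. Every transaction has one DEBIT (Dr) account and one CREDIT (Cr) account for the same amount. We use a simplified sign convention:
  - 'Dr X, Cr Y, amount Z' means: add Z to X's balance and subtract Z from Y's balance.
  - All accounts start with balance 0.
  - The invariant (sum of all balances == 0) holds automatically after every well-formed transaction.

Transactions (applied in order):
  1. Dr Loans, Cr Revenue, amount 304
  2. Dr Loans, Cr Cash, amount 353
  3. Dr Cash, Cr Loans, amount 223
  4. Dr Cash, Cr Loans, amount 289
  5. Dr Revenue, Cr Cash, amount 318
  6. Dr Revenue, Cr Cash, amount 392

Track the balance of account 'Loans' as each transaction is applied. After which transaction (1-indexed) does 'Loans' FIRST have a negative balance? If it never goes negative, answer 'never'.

Answer: never

Derivation:
After txn 1: Loans=304
After txn 2: Loans=657
After txn 3: Loans=434
After txn 4: Loans=145
After txn 5: Loans=145
After txn 6: Loans=145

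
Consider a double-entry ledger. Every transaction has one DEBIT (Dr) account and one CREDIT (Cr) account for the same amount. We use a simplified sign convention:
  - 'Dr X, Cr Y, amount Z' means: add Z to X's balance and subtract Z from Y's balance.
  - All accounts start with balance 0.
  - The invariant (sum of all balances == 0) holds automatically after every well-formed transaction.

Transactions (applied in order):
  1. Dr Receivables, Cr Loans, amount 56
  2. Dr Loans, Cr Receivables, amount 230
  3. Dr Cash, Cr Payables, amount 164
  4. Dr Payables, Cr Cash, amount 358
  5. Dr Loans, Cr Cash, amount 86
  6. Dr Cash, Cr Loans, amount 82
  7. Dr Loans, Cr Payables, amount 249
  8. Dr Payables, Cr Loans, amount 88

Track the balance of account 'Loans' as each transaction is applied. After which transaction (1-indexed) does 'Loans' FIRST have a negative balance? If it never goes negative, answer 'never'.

After txn 1: Loans=-56

Answer: 1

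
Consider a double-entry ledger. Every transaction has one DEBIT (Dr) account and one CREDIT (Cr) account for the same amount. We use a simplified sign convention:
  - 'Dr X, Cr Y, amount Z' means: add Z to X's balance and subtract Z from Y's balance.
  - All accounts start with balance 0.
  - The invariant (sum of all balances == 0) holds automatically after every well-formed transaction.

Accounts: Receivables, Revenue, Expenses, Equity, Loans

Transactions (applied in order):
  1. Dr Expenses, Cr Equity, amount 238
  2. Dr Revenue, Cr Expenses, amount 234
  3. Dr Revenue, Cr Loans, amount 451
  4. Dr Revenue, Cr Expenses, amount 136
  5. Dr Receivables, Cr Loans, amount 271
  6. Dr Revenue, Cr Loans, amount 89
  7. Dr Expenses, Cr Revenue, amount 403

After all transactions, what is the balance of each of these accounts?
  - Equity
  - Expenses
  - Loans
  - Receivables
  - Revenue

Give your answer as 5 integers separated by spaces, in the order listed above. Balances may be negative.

After txn 1 (Dr Expenses, Cr Equity, amount 238): Equity=-238 Expenses=238
After txn 2 (Dr Revenue, Cr Expenses, amount 234): Equity=-238 Expenses=4 Revenue=234
After txn 3 (Dr Revenue, Cr Loans, amount 451): Equity=-238 Expenses=4 Loans=-451 Revenue=685
After txn 4 (Dr Revenue, Cr Expenses, amount 136): Equity=-238 Expenses=-132 Loans=-451 Revenue=821
After txn 5 (Dr Receivables, Cr Loans, amount 271): Equity=-238 Expenses=-132 Loans=-722 Receivables=271 Revenue=821
After txn 6 (Dr Revenue, Cr Loans, amount 89): Equity=-238 Expenses=-132 Loans=-811 Receivables=271 Revenue=910
After txn 7 (Dr Expenses, Cr Revenue, amount 403): Equity=-238 Expenses=271 Loans=-811 Receivables=271 Revenue=507

Answer: -238 271 -811 271 507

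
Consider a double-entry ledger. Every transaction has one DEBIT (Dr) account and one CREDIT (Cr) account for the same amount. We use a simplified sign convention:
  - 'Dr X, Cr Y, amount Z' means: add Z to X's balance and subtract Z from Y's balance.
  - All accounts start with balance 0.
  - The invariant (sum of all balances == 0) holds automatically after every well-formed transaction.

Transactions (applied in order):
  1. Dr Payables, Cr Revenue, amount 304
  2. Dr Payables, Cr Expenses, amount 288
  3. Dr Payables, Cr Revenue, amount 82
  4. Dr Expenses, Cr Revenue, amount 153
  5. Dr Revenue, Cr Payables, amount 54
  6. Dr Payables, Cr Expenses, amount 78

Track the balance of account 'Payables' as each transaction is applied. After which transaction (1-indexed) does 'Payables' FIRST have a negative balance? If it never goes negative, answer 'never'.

Answer: never

Derivation:
After txn 1: Payables=304
After txn 2: Payables=592
After txn 3: Payables=674
After txn 4: Payables=674
After txn 5: Payables=620
After txn 6: Payables=698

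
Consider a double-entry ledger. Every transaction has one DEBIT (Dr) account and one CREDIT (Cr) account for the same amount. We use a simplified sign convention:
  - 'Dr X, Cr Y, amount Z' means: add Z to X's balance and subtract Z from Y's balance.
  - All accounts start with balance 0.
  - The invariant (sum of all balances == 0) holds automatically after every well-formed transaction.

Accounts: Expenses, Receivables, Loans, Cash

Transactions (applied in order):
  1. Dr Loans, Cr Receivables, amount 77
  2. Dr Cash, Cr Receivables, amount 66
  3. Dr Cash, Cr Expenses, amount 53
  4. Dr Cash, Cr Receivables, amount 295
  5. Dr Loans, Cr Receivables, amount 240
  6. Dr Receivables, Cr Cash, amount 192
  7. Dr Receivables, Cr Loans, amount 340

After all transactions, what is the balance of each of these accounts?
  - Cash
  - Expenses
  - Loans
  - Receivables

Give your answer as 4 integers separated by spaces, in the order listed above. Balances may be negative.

Answer: 222 -53 -23 -146

Derivation:
After txn 1 (Dr Loans, Cr Receivables, amount 77): Loans=77 Receivables=-77
After txn 2 (Dr Cash, Cr Receivables, amount 66): Cash=66 Loans=77 Receivables=-143
After txn 3 (Dr Cash, Cr Expenses, amount 53): Cash=119 Expenses=-53 Loans=77 Receivables=-143
After txn 4 (Dr Cash, Cr Receivables, amount 295): Cash=414 Expenses=-53 Loans=77 Receivables=-438
After txn 5 (Dr Loans, Cr Receivables, amount 240): Cash=414 Expenses=-53 Loans=317 Receivables=-678
After txn 6 (Dr Receivables, Cr Cash, amount 192): Cash=222 Expenses=-53 Loans=317 Receivables=-486
After txn 7 (Dr Receivables, Cr Loans, amount 340): Cash=222 Expenses=-53 Loans=-23 Receivables=-146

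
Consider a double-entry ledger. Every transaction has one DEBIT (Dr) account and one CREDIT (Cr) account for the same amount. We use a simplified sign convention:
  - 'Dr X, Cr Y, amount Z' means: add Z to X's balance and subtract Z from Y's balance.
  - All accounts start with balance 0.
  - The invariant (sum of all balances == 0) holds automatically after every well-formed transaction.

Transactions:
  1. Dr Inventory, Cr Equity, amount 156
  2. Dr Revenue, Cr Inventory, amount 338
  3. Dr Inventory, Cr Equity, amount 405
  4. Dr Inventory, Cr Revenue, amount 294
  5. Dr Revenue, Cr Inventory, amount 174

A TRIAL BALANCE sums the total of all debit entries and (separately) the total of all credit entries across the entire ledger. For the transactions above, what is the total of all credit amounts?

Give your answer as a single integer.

Txn 1: credit+=156
Txn 2: credit+=338
Txn 3: credit+=405
Txn 4: credit+=294
Txn 5: credit+=174
Total credits = 1367

Answer: 1367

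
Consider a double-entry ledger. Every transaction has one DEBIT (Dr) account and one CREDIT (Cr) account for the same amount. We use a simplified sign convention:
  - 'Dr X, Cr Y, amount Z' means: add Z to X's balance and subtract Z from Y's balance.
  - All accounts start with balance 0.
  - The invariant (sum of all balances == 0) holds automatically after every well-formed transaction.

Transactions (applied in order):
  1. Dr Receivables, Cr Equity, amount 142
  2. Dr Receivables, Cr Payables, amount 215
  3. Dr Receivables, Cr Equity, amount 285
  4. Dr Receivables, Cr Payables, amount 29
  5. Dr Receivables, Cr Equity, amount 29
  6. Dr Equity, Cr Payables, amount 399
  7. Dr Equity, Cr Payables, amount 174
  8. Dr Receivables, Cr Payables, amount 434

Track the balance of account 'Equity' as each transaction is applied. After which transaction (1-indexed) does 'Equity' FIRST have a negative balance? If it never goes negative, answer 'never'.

After txn 1: Equity=-142

Answer: 1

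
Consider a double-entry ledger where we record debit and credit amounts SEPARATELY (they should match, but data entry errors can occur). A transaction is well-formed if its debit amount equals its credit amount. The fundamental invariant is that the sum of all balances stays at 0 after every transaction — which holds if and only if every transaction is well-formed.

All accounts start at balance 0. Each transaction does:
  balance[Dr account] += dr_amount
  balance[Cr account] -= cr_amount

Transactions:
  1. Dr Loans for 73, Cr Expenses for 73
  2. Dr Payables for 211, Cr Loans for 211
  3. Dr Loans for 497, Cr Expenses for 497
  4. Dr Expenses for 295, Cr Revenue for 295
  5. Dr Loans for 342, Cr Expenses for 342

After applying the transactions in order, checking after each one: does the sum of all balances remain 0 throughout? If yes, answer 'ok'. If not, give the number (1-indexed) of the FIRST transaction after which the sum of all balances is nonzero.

Answer: ok

Derivation:
After txn 1: dr=73 cr=73 sum_balances=0
After txn 2: dr=211 cr=211 sum_balances=0
After txn 3: dr=497 cr=497 sum_balances=0
After txn 4: dr=295 cr=295 sum_balances=0
After txn 5: dr=342 cr=342 sum_balances=0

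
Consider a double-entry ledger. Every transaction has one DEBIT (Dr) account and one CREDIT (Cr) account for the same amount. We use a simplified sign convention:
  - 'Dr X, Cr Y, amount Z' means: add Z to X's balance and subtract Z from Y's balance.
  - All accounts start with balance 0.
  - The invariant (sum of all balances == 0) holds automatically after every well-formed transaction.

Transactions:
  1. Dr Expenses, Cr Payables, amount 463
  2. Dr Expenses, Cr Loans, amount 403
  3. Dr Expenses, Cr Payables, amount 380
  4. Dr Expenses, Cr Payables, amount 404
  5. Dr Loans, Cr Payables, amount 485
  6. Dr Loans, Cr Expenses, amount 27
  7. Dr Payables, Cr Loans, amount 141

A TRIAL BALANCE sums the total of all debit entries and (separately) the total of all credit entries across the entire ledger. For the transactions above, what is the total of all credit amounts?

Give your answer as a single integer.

Txn 1: credit+=463
Txn 2: credit+=403
Txn 3: credit+=380
Txn 4: credit+=404
Txn 5: credit+=485
Txn 6: credit+=27
Txn 7: credit+=141
Total credits = 2303

Answer: 2303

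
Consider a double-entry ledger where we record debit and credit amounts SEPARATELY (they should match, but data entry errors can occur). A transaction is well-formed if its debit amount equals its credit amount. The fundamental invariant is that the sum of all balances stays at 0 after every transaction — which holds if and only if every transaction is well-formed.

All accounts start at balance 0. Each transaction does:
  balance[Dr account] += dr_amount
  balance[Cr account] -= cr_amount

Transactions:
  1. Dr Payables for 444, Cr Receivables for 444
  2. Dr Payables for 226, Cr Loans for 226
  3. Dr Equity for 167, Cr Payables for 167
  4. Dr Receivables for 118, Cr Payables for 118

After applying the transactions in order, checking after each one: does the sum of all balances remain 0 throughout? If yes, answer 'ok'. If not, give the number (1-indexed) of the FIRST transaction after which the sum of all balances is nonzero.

Answer: ok

Derivation:
After txn 1: dr=444 cr=444 sum_balances=0
After txn 2: dr=226 cr=226 sum_balances=0
After txn 3: dr=167 cr=167 sum_balances=0
After txn 4: dr=118 cr=118 sum_balances=0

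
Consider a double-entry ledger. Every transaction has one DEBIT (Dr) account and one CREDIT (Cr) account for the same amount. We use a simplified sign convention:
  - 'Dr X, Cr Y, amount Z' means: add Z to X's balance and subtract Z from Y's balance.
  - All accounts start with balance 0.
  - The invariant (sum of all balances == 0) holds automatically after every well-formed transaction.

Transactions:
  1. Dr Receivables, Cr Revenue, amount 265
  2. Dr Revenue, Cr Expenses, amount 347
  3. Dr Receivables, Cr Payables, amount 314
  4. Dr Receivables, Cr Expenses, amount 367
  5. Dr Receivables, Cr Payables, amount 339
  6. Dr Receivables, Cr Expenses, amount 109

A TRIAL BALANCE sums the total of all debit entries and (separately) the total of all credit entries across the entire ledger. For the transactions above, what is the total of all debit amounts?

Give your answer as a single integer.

Answer: 1741

Derivation:
Txn 1: debit+=265
Txn 2: debit+=347
Txn 3: debit+=314
Txn 4: debit+=367
Txn 5: debit+=339
Txn 6: debit+=109
Total debits = 1741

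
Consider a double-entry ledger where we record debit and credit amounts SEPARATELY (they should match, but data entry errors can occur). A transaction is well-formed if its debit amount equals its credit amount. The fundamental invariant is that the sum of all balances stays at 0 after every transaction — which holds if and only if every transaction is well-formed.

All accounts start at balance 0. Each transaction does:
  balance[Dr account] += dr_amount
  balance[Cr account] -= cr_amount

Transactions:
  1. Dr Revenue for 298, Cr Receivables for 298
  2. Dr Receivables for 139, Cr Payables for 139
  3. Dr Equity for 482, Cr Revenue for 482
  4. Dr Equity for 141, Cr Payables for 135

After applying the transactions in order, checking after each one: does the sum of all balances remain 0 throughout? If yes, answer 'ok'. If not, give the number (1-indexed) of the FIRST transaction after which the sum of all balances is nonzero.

Answer: 4

Derivation:
After txn 1: dr=298 cr=298 sum_balances=0
After txn 2: dr=139 cr=139 sum_balances=0
After txn 3: dr=482 cr=482 sum_balances=0
After txn 4: dr=141 cr=135 sum_balances=6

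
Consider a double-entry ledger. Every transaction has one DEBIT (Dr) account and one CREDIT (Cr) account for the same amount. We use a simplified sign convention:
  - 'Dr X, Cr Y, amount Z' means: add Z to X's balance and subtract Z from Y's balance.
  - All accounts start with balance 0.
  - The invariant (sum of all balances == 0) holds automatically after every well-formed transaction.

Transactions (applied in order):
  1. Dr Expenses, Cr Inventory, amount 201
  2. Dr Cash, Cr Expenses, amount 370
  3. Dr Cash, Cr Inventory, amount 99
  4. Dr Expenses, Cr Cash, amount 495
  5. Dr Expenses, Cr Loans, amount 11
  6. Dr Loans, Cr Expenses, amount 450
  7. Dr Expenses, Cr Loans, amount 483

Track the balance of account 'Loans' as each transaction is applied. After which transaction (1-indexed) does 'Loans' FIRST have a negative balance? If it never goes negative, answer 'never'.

After txn 1: Loans=0
After txn 2: Loans=0
After txn 3: Loans=0
After txn 4: Loans=0
After txn 5: Loans=-11

Answer: 5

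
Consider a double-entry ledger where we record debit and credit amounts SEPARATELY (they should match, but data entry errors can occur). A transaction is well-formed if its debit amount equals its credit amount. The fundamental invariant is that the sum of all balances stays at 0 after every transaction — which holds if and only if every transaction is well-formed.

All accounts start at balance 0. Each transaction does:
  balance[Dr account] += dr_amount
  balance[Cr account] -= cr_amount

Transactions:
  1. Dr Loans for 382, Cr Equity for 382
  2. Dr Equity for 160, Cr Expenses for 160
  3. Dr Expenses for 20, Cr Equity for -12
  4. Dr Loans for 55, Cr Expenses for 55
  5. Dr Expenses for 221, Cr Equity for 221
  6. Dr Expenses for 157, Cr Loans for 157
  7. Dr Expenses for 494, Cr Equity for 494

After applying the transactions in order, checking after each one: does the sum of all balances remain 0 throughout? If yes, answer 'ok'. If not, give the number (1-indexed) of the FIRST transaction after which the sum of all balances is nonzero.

Answer: 3

Derivation:
After txn 1: dr=382 cr=382 sum_balances=0
After txn 2: dr=160 cr=160 sum_balances=0
After txn 3: dr=20 cr=-12 sum_balances=32
After txn 4: dr=55 cr=55 sum_balances=32
After txn 5: dr=221 cr=221 sum_balances=32
After txn 6: dr=157 cr=157 sum_balances=32
After txn 7: dr=494 cr=494 sum_balances=32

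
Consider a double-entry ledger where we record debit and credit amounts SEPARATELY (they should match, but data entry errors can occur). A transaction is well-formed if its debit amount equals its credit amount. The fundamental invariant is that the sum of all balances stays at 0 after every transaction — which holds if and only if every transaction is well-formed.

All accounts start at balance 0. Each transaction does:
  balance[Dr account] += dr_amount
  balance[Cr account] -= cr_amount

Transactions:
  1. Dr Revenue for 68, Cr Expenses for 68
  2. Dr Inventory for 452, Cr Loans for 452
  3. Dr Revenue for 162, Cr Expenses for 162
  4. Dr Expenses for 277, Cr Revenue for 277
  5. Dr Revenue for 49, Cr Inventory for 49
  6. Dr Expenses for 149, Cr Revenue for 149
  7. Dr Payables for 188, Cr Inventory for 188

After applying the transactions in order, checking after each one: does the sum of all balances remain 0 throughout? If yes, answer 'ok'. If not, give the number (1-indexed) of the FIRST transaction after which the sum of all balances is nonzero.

Answer: ok

Derivation:
After txn 1: dr=68 cr=68 sum_balances=0
After txn 2: dr=452 cr=452 sum_balances=0
After txn 3: dr=162 cr=162 sum_balances=0
After txn 4: dr=277 cr=277 sum_balances=0
After txn 5: dr=49 cr=49 sum_balances=0
After txn 6: dr=149 cr=149 sum_balances=0
After txn 7: dr=188 cr=188 sum_balances=0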